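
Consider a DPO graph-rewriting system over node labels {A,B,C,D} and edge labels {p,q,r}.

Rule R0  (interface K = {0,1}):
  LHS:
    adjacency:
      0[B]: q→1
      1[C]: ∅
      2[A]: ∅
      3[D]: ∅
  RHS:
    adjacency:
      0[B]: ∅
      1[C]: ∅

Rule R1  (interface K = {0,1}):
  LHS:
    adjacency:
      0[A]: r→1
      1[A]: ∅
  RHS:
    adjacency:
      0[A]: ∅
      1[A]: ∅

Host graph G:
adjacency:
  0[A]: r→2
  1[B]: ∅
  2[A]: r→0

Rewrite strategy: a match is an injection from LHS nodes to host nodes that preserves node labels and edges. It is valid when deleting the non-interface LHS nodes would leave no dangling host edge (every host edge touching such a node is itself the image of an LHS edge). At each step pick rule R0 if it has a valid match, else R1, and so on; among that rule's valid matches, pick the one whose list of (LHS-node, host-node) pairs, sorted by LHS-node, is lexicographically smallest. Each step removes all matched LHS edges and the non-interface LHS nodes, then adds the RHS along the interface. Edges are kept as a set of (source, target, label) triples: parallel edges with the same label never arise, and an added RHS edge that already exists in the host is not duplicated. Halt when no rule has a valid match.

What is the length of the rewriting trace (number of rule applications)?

Answer: 2

Derivation:
[0] host  ⇒  3 nodes, 2 edges  {0-r->2 2-r->0}
[1] R1 @ {0↦0, 1↦2}  ⇒  3 nodes, 1 edges  {2-r->0}
[2] R1 @ {0↦2, 1↦0}  ⇒  3 nodes, 0 edges  {∅}
final graph: no rule applies after step 2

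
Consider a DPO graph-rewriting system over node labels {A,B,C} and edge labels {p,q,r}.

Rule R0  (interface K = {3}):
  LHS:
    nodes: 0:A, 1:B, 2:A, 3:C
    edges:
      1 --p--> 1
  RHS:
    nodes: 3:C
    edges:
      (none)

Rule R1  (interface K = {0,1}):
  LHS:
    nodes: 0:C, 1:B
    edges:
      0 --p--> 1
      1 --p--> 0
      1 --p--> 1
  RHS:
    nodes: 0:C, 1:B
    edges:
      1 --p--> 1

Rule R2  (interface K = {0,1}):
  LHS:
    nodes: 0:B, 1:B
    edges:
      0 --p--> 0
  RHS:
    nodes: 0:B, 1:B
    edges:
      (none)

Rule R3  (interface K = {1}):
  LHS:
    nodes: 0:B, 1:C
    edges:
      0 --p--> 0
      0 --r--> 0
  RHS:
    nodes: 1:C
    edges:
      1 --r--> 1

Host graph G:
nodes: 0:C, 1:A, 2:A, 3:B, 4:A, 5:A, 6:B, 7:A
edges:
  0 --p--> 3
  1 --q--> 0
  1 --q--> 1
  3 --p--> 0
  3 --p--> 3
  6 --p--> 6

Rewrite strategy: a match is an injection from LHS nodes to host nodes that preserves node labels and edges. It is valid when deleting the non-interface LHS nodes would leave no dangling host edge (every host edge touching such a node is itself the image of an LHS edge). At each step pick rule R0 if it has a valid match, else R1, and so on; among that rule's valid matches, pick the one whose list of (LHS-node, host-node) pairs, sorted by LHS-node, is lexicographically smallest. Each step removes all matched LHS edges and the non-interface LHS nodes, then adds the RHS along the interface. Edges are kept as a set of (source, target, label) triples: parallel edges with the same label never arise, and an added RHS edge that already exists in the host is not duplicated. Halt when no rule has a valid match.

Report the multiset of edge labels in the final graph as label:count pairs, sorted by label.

Answer: q:2

Steps:
start.  V:8 E:6  edges: 0-p->3 1-q->0 1-q->1 3-p->0 3-p->3 6-p->6
1. fire R0 via {0↦2, 1↦6, 2↦4, 3↦0}  →  V:5 E:5  edges: 0-p->3 1-q->0 1-q->1 3-p->0 3-p->3
2. fire R1 via {0↦0, 1↦3}  →  V:5 E:3  edges: 1-q->0 1-q->1 3-p->3
3. fire R0 via {0↦5, 1↦3, 2↦7, 3↦0}  →  V:2 E:2  edges: 1-q->0 1-q->1
final graph: no rule applies after step 3
NF edges: [(1, 0, 'q'), (1, 1, 'q')]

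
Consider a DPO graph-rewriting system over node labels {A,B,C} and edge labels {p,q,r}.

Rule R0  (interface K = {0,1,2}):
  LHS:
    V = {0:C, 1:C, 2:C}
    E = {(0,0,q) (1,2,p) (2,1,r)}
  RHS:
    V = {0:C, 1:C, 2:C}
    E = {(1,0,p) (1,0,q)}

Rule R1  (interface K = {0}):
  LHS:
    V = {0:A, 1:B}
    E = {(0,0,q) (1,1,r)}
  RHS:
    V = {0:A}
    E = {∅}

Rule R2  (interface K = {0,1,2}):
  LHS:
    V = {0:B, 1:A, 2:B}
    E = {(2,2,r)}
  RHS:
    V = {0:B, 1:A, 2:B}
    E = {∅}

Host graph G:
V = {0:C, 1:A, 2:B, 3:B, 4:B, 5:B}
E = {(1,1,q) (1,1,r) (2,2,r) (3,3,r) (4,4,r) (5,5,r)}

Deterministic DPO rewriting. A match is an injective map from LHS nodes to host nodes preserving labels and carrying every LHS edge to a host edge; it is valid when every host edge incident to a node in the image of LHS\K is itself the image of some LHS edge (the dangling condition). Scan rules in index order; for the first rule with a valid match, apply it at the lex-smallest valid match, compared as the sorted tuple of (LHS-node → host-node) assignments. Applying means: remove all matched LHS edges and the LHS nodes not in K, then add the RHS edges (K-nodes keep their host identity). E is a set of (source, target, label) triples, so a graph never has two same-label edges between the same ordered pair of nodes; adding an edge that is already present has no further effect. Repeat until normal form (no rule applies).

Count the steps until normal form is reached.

initial: |V|=6 |E|=6  E = 1-q->1 1-r->1 2-r->2 3-r->3 4-r->4 5-r->5
step 1: apply R1 at {0↦1, 1↦2}  → |V|=5 |E|=4  E = 1-r->1 3-r->3 4-r->4 5-r->5
step 2: apply R2 at {0↦3, 1↦1, 2↦4}  → |V|=5 |E|=3  E = 1-r->1 3-r->3 5-r->5
step 3: apply R2 at {0↦3, 1↦1, 2↦5}  → |V|=5 |E|=2  E = 1-r->1 3-r->3
step 4: apply R2 at {0↦4, 1↦1, 2↦3}  → |V|=5 |E|=1  E = 1-r->1
halt: no rule applies after step 4

Answer: 4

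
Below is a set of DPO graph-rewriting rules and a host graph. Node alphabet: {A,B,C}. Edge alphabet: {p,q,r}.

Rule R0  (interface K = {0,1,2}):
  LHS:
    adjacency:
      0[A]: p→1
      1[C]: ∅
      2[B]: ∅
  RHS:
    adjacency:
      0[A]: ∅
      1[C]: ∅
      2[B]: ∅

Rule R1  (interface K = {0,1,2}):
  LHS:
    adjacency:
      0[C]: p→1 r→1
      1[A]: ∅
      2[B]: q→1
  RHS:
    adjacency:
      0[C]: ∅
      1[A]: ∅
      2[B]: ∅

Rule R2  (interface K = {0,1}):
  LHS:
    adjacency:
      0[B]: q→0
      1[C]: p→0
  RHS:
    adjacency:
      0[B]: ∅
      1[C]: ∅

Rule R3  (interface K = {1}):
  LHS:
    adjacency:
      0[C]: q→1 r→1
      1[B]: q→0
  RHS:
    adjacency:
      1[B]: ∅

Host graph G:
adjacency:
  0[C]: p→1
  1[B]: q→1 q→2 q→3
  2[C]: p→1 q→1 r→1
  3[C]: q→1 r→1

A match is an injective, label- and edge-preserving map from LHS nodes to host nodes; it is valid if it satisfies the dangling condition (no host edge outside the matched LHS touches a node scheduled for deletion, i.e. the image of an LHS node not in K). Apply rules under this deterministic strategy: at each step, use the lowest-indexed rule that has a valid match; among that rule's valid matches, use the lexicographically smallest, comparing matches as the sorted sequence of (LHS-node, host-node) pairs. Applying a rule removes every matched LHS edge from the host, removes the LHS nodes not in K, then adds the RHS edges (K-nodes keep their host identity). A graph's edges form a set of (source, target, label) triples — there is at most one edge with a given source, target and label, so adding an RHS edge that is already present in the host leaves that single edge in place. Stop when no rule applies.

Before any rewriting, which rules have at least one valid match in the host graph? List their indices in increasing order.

R0: no valid match — LHS pattern not found
R1: no valid match — LHS pattern not found
R2: 2 valid matches — {0↦1, 1↦0}, {0↦1, 1↦2}
R3: 1 valid match — {0↦3, 1↦1}

Answer: [R2,R3]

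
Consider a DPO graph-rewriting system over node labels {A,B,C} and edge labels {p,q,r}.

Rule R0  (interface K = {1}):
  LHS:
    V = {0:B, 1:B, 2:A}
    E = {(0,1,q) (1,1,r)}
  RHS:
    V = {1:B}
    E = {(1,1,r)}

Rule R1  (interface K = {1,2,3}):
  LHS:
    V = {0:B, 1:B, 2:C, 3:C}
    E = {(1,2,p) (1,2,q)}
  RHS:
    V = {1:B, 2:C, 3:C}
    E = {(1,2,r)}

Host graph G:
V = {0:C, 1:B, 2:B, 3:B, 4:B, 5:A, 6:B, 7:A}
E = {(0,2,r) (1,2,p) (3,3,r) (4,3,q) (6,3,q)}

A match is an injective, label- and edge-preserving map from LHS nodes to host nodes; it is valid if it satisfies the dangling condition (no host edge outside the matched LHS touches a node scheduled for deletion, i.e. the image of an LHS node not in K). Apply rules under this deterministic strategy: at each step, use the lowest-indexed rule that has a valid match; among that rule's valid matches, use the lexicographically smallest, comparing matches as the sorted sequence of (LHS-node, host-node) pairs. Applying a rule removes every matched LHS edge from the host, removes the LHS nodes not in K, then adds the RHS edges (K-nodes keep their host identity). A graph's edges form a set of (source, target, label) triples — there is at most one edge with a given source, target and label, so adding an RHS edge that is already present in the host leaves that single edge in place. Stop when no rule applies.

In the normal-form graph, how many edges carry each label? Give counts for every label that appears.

Answer: p:1 r:2

Derivation:
[0] host  ⇒  8 nodes, 5 edges  {0-r->2 1-p->2 3-r->3 4-q->3 6-q->3}
[1] R0 @ {0↦4, 1↦3, 2↦5}  ⇒  6 nodes, 4 edges  {0-r->2 1-p->2 3-r->3 6-q->3}
[2] R0 @ {0↦6, 1↦3, 2↦7}  ⇒  4 nodes, 3 edges  {0-r->2 1-p->2 3-r->3}
final graph: no rule applies after step 2
NF edges: [(0, 2, 'r'), (1, 2, 'p'), (3, 3, 'r')]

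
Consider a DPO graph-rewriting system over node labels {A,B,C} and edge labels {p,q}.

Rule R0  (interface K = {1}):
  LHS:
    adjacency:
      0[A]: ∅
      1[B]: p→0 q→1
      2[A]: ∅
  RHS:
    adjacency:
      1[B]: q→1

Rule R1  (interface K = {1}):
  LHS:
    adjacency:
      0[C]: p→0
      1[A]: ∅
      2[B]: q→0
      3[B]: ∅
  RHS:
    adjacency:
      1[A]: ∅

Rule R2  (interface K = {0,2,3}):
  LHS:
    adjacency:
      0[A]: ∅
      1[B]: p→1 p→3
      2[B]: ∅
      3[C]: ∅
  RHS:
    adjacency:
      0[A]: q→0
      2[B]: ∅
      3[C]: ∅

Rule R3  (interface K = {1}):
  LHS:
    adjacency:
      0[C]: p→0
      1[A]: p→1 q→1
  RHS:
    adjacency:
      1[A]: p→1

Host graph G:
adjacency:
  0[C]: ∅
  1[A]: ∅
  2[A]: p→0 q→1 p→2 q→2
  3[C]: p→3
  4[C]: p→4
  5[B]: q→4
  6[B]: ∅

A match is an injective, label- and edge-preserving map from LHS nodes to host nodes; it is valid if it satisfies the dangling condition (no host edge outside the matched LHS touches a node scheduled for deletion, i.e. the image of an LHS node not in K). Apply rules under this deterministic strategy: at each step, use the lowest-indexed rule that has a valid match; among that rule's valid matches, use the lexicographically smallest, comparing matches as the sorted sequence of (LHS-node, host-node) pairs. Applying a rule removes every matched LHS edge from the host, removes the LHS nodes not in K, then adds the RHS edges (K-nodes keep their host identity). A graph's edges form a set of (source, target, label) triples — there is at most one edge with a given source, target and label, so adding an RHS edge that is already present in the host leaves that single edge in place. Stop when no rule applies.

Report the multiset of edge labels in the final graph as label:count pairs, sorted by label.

Answer: p:2 q:1

Steps:
initial: |V|=7 |E|=7  E = 2-p->0 2-q->1 2-p->2 2-q->2 3-p->3 4-p->4 5-q->4
step 1: apply R1 at {0↦4, 1↦1, 2↦5, 3↦6}  → |V|=4 |E|=5  E = 2-p->0 2-q->1 2-p->2 2-q->2 3-p->3
step 2: apply R3 at {0↦3, 1↦2}  → |V|=3 |E|=3  E = 2-p->0 2-q->1 2-p->2
final graph: no rule applies after step 2
NF edges: [(2, 0, 'p'), (2, 1, 'q'), (2, 2, 'p')]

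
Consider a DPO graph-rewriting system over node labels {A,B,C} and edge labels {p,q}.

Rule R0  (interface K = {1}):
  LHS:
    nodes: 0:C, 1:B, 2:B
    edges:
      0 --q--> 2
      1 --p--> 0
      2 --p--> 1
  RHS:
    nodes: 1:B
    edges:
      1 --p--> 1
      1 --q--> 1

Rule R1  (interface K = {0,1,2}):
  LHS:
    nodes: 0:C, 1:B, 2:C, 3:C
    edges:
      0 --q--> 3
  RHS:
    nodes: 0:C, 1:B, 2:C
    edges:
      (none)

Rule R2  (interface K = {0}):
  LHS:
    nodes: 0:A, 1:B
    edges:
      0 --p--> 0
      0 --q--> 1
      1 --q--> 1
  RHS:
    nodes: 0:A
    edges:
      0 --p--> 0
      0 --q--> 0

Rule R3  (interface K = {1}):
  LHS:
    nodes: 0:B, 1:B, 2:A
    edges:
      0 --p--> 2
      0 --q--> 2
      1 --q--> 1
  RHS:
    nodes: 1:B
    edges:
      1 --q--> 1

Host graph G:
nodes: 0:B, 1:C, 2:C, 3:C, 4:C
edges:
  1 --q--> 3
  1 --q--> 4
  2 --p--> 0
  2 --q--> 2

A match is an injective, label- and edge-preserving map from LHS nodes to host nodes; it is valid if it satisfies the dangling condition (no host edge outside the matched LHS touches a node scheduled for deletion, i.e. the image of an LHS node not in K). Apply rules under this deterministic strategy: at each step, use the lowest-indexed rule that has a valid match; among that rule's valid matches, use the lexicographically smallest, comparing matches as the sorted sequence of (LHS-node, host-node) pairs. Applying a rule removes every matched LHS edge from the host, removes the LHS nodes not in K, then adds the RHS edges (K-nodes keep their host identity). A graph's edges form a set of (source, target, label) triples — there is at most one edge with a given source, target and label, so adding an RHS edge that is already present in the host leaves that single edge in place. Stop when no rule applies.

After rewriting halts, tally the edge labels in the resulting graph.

[0] host  ⇒  5 nodes, 4 edges  {1-q->3 1-q->4 2-p->0 2-q->2}
[1] R1 @ {0↦1, 1↦0, 2↦2, 3↦3}  ⇒  4 nodes, 3 edges  {1-q->4 2-p->0 2-q->2}
[2] R1 @ {0↦1, 1↦0, 2↦2, 3↦4}  ⇒  3 nodes, 2 edges  {2-p->0 2-q->2}
halt: no rule applies after step 2
NF edges: [(2, 0, 'p'), (2, 2, 'q')]

Answer: p:1 q:1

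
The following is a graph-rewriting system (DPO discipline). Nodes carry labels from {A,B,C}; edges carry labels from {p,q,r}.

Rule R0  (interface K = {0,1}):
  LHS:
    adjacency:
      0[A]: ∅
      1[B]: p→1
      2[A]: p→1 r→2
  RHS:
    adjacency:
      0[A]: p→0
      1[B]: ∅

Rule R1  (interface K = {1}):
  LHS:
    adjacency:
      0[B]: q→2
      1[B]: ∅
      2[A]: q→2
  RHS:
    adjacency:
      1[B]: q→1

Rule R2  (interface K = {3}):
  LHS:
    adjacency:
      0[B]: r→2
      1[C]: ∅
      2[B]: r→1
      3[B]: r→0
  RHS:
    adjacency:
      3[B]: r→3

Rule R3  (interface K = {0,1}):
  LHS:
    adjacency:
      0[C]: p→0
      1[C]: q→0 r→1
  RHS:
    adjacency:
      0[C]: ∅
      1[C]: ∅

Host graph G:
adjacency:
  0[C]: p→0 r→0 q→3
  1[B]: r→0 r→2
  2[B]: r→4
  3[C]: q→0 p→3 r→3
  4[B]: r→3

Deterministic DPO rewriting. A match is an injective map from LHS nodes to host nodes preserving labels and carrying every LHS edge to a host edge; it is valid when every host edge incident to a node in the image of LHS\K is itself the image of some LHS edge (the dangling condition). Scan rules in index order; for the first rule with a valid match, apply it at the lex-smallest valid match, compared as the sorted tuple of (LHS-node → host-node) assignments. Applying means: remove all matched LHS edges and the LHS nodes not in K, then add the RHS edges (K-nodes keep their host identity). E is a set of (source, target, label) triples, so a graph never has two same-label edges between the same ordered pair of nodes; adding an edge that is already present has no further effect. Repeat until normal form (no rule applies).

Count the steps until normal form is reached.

initial: |V|=5 |E|=10  E = 0-p->0 0-r->0 0-q->3 1-r->0 1-r->2 2-r->4 3-q->0 3-p->3 3-r->3 4-r->3
step 1: apply R3 at {0↦0, 1↦3}  → |V|=5 |E|=7  E = 0-r->0 0-q->3 1-r->0 1-r->2 2-r->4 3-p->3 4-r->3
step 2: apply R3 at {0↦3, 1↦0}  → |V|=5 |E|=4  E = 1-r->0 1-r->2 2-r->4 4-r->3
step 3: apply R2 at {0↦2, 1↦3, 2↦4, 3↦1}  → |V|=2 |E|=2  E = 1-r->0 1-r->1
normal form: no rule applies after step 3

Answer: 3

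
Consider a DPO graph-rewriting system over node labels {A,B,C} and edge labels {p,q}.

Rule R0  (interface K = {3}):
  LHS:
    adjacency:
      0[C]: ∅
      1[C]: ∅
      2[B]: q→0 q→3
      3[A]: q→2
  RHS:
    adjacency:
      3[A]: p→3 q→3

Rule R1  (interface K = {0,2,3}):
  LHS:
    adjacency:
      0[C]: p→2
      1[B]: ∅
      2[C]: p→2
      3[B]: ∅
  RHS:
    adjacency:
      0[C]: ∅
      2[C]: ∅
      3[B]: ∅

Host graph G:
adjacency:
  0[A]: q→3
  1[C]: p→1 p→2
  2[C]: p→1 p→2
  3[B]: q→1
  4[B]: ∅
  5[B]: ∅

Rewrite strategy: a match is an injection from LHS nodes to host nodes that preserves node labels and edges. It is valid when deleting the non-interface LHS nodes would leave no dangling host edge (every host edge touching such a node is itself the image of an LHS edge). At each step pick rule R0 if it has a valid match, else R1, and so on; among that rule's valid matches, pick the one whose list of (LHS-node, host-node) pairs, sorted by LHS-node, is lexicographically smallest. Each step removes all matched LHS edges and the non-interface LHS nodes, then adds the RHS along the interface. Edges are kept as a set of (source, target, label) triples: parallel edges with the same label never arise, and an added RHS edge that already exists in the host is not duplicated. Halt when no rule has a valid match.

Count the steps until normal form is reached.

Answer: 2

Rewrite trace:
start.  V:6 E:6  edges: 0-q->3 1-p->1 1-p->2 2-p->1 2-p->2 3-q->1
1. fire R1 via {0↦1, 1↦4, 2↦2, 3↦3}  →  V:5 E:4  edges: 0-q->3 1-p->1 2-p->1 3-q->1
2. fire R1 via {0↦2, 1↦5, 2↦1, 3↦3}  →  V:4 E:2  edges: 0-q->3 3-q->1
final graph: no rule applies after step 2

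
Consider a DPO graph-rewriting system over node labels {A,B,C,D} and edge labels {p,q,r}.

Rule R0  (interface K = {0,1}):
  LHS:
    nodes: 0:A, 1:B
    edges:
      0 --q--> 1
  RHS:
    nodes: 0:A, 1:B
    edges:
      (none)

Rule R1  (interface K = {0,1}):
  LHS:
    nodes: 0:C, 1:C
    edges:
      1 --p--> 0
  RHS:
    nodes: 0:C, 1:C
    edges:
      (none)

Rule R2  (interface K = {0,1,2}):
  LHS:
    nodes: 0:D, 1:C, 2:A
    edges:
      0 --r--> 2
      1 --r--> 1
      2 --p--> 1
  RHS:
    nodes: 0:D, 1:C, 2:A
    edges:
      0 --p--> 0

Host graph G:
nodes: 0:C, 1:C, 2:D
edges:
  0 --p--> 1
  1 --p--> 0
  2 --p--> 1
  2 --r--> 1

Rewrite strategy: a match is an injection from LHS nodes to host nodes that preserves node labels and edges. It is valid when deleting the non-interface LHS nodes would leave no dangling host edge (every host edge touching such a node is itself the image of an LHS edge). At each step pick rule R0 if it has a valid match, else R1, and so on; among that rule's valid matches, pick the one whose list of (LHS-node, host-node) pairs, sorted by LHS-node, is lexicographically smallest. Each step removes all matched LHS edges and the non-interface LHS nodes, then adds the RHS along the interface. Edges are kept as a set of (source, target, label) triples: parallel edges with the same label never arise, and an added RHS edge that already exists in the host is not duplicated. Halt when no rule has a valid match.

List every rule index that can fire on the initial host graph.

Answer: [R1]

Rewrite trace:
R0: no valid match — LHS pattern not found
R1: 2 valid matches — {0↦0, 1↦1}, {0↦1, 1↦0}
R2: no valid match — LHS pattern not found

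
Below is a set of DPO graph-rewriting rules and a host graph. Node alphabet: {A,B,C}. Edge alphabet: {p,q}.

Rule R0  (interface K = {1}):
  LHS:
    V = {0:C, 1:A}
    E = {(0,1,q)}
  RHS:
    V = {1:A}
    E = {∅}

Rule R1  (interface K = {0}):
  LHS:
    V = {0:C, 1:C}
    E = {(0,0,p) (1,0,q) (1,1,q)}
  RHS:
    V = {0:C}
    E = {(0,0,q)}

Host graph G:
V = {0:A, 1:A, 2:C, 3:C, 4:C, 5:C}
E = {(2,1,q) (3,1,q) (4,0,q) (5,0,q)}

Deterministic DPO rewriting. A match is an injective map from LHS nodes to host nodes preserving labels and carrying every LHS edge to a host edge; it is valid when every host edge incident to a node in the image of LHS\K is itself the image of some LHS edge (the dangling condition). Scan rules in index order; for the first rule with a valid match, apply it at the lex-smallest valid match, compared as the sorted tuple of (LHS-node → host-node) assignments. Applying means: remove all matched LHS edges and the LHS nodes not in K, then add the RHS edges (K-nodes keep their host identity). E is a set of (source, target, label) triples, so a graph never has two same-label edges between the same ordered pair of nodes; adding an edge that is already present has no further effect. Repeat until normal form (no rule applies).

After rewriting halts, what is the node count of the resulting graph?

initial: |V|=6 |E|=4  E = 2-q->1 3-q->1 4-q->0 5-q->0
step 1: apply R0 at {0↦2, 1↦1}  → |V|=5 |E|=3  E = 3-q->1 4-q->0 5-q->0
step 2: apply R0 at {0↦3, 1↦1}  → |V|=4 |E|=2  E = 4-q->0 5-q->0
step 3: apply R0 at {0↦4, 1↦0}  → |V|=3 |E|=1  E = 5-q->0
step 4: apply R0 at {0↦5, 1↦0}  → |V|=2 |E|=0  E = ∅
halt: no rule applies after step 4
NF nodes: {0:A, 1:A}

Answer: 2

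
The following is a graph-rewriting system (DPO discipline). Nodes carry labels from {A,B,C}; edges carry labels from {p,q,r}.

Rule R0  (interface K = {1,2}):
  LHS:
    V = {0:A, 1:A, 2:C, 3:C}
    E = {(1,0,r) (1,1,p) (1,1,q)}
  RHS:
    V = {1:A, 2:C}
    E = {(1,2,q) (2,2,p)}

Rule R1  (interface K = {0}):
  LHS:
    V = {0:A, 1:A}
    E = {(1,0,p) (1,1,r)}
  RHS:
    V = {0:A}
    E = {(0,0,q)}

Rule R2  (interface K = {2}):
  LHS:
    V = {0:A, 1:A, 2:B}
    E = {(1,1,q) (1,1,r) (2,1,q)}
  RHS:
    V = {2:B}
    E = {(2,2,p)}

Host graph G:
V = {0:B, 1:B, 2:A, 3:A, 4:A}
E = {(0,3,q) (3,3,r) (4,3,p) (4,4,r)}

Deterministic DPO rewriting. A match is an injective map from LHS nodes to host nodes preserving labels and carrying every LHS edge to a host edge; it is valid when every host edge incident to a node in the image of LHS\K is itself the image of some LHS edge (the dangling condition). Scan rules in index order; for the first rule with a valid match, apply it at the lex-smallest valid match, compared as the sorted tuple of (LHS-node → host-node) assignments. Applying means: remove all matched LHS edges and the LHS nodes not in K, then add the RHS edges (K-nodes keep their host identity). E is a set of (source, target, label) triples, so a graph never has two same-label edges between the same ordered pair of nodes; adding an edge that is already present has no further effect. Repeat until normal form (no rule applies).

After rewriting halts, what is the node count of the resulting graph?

Answer: 2

Derivation:
[0] host  ⇒  5 nodes, 4 edges  {0-q->3 3-r->3 4-p->3 4-r->4}
[1] R1 @ {0↦3, 1↦4}  ⇒  4 nodes, 3 edges  {0-q->3 3-q->3 3-r->3}
[2] R2 @ {0↦2, 1↦3, 2↦0}  ⇒  2 nodes, 1 edges  {0-p->0}
halt: no rule applies after step 2
NF nodes: {0:B, 1:B}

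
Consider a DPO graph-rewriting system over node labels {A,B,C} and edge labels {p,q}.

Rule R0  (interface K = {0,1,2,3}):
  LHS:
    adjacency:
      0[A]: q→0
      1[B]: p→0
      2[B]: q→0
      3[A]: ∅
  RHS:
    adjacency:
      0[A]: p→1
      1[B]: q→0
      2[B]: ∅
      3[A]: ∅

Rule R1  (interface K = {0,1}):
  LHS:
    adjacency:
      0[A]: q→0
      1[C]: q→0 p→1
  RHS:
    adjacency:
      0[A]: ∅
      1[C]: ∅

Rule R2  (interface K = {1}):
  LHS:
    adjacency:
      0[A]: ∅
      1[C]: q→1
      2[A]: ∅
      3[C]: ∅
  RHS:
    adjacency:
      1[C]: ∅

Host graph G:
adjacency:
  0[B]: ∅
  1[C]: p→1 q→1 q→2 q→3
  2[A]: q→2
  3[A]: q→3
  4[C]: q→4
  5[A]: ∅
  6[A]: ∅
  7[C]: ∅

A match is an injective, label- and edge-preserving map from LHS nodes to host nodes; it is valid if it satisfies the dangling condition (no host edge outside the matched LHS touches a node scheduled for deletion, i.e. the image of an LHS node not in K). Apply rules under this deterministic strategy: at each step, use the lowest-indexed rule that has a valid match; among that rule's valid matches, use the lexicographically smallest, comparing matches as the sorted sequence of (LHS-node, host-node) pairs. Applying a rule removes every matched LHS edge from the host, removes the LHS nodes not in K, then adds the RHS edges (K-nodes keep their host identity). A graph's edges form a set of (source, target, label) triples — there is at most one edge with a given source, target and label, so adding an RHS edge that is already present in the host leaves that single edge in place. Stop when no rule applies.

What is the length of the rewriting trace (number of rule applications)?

Answer: 2

Rewrite trace:
initial: |V|=8 |E|=7  E = 1-p->1 1-q->1 1-q->2 1-q->3 2-q->2 3-q->3 4-q->4
step 1: apply R1 at {0↦2, 1↦1}  → |V|=8 |E|=4  E = 1-q->1 1-q->3 3-q->3 4-q->4
step 2: apply R2 at {0↦2, 1↦1, 2↦5, 3↦7}  → |V|=5 |E|=3  E = 1-q->3 3-q->3 4-q->4
normal form: no rule applies after step 2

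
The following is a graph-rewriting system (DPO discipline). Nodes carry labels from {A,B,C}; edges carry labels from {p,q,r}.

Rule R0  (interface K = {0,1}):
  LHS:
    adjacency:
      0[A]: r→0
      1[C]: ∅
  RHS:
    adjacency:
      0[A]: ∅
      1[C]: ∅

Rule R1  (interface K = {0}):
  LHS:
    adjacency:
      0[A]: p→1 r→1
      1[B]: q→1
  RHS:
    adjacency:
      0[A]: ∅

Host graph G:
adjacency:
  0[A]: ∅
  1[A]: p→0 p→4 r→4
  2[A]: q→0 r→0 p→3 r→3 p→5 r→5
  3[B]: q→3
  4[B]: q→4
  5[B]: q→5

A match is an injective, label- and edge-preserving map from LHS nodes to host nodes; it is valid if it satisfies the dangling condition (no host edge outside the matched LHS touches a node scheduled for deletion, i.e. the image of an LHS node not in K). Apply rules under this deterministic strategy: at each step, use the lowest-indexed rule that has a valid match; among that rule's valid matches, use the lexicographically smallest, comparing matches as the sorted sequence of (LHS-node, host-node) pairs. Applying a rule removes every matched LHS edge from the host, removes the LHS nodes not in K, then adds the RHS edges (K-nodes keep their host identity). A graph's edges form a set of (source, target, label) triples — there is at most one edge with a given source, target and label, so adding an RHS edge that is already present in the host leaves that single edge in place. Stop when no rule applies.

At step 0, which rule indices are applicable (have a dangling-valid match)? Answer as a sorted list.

Answer: [R1]

Rewrite trace:
R0: no valid match — LHS pattern not found
R1: 3 valid matches — {0↦1, 1↦4}, {0↦2, 1↦3}, {0↦2, 1↦5}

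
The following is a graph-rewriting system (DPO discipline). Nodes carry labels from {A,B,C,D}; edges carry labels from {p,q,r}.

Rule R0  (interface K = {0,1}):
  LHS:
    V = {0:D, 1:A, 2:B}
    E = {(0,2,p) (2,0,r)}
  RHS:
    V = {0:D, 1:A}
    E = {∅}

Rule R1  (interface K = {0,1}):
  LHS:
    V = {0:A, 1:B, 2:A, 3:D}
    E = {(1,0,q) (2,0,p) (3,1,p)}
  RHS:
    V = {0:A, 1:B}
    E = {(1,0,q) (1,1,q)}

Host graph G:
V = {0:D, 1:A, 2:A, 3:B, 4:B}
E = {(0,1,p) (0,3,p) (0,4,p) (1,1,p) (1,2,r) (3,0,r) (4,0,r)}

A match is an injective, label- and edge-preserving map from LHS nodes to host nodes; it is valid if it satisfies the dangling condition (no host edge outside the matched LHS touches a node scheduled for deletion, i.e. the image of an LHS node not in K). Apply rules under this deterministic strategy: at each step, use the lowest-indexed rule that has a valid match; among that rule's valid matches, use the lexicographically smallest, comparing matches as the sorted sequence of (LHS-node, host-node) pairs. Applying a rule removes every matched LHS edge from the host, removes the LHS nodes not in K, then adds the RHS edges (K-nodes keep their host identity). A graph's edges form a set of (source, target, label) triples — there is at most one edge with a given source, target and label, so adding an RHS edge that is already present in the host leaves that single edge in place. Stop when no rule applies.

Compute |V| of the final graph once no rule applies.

Answer: 3

Steps:
start.  V:5 E:7  edges: 0-p->1 0-p->3 0-p->4 1-p->1 1-r->2 3-r->0 4-r->0
1. fire R0 via {0↦0, 1↦1, 2↦3}  →  V:4 E:5  edges: 0-p->1 0-p->4 1-p->1 1-r->2 4-r->0
2. fire R0 via {0↦0, 1↦1, 2↦4}  →  V:3 E:3  edges: 0-p->1 1-p->1 1-r->2
normal form: no rule applies after step 2
NF nodes: {0:D, 1:A, 2:A}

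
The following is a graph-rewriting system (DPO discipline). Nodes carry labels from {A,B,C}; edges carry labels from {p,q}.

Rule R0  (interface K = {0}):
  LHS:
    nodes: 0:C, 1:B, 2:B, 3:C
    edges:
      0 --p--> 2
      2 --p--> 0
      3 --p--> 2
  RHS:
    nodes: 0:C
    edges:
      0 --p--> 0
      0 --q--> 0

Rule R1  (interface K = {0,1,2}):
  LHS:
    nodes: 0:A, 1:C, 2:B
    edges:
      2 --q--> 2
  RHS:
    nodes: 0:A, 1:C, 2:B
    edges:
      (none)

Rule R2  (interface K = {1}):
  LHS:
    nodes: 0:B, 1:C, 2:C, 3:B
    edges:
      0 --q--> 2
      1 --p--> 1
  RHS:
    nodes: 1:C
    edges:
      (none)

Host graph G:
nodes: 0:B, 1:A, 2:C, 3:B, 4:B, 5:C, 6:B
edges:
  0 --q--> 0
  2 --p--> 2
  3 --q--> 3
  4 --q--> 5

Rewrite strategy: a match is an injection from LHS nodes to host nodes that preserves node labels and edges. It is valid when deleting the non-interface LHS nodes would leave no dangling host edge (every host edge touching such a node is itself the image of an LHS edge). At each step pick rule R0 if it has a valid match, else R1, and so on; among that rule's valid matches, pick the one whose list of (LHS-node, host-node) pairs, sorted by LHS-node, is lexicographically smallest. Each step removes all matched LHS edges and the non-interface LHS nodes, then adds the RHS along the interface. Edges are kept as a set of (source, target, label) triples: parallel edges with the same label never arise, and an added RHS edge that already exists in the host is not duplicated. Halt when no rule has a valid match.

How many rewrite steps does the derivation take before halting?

Answer: 3

Rewrite trace:
start.  V:7 E:4  edges: 0-q->0 2-p->2 3-q->3 4-q->5
1. fire R1 via {0↦1, 1↦2, 2↦0}  →  V:7 E:3  edges: 2-p->2 3-q->3 4-q->5
2. fire R1 via {0↦1, 1↦2, 2↦3}  →  V:7 E:2  edges: 2-p->2 4-q->5
3. fire R2 via {0↦4, 1↦2, 2↦5, 3↦0}  →  V:4 E:0  edges: ∅
final graph: no rule applies after step 3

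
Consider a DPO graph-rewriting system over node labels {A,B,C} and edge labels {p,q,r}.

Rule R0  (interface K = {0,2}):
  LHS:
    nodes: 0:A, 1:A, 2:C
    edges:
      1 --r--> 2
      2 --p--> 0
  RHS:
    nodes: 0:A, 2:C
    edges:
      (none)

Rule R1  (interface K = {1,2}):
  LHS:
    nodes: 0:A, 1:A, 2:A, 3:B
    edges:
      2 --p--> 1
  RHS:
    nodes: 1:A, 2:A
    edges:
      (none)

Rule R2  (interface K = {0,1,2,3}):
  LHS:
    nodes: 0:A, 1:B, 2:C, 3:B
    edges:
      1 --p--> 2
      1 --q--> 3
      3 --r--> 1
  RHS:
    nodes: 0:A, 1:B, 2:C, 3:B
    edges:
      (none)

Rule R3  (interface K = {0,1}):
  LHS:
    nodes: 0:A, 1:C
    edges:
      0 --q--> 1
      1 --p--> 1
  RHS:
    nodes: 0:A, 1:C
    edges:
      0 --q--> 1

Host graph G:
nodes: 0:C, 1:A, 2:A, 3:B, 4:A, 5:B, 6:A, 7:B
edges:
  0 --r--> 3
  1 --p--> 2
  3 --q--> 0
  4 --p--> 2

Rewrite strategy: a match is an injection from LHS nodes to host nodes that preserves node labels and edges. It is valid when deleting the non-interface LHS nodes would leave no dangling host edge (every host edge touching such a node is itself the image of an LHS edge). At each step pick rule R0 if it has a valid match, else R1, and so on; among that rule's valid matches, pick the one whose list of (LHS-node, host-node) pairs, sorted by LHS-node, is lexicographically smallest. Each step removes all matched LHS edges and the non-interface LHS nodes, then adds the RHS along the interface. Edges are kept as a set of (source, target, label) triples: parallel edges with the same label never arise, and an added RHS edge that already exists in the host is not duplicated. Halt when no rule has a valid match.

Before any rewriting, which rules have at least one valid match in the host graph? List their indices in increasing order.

Answer: [R1]

Steps:
R0: no valid match — LHS pattern not found
R1: 4 valid matches — {0↦6, 1↦2, 2↦1, 3↦5}, {0↦6, 1↦2, 2↦1, 3↦7}, {0↦6, 1↦2, 2↦4, 3↦5} (+1 more)
R2: no valid match — LHS pattern not found
R3: no valid match — LHS pattern not found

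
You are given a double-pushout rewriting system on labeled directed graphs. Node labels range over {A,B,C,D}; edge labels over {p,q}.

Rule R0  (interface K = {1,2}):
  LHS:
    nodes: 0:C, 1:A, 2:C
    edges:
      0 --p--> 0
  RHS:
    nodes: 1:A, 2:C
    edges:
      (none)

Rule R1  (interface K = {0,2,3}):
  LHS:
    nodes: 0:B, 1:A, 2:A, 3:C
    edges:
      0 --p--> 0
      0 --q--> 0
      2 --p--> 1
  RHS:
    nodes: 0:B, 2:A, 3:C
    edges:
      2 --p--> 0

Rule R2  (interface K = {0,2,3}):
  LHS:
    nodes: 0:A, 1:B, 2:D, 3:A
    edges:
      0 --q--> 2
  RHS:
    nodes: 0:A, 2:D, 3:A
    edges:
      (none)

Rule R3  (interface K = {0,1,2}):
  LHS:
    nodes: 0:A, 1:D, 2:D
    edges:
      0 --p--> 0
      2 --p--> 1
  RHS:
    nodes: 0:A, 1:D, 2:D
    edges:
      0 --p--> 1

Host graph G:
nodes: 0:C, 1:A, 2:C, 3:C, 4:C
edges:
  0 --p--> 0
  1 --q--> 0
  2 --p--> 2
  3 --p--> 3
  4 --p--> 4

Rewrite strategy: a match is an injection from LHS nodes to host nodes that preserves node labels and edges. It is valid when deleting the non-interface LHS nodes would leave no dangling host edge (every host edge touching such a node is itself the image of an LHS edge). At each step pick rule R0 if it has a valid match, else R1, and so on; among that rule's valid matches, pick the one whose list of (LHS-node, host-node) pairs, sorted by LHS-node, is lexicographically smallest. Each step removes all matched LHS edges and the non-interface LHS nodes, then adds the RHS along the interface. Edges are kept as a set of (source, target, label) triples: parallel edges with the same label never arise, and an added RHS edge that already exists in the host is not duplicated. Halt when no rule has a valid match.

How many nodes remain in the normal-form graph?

[0] host  ⇒  5 nodes, 5 edges  {0-p->0 1-q->0 2-p->2 3-p->3 4-p->4}
[1] R0 @ {0↦2, 1↦1, 2↦0}  ⇒  4 nodes, 4 edges  {0-p->0 1-q->0 3-p->3 4-p->4}
[2] R0 @ {0↦3, 1↦1, 2↦0}  ⇒  3 nodes, 3 edges  {0-p->0 1-q->0 4-p->4}
[3] R0 @ {0↦4, 1↦1, 2↦0}  ⇒  2 nodes, 2 edges  {0-p->0 1-q->0}
halt: no rule applies after step 3
NF nodes: {0:C, 1:A}

Answer: 2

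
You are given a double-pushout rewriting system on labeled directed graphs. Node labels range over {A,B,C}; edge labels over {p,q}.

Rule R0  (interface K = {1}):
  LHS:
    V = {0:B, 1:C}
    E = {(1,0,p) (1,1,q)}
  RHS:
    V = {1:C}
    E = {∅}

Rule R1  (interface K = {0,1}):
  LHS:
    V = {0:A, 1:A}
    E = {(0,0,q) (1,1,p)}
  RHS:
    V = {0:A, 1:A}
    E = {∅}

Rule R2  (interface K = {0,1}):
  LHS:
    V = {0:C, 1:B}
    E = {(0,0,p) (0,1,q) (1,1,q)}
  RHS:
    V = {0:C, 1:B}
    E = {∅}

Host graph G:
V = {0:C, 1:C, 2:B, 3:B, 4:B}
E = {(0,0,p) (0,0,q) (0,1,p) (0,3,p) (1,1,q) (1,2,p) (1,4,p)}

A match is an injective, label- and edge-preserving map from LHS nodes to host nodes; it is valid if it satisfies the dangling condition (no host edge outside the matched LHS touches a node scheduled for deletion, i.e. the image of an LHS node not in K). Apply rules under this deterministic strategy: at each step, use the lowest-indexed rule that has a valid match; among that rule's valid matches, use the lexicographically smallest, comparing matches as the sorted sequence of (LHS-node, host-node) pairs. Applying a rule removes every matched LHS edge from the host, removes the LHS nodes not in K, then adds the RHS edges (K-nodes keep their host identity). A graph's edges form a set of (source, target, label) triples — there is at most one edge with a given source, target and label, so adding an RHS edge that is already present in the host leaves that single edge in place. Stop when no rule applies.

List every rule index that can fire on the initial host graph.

R0: 3 valid matches — {0↦2, 1↦1}, {0↦3, 1↦0}, {0↦4, 1↦1}
R1: no valid match — LHS pattern not found
R2: no valid match — LHS pattern not found

Answer: [R0]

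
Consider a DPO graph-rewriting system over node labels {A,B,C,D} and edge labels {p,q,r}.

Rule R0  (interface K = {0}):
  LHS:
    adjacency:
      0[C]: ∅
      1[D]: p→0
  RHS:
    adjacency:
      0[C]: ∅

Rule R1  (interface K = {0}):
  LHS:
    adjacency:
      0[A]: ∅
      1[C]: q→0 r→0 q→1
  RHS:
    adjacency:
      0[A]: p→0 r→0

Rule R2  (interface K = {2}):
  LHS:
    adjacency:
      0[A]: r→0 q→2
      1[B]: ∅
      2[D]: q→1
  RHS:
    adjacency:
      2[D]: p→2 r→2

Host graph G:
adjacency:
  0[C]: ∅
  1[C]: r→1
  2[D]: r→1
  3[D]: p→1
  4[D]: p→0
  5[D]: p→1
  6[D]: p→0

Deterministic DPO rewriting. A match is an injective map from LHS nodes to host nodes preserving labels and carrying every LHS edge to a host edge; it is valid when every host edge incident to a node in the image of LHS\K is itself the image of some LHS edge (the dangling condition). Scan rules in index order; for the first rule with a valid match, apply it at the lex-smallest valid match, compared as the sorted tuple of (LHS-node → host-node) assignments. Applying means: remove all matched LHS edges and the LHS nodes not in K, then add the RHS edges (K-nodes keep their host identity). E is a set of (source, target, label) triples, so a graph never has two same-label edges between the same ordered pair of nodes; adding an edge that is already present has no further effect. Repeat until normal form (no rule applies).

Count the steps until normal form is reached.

start.  V:7 E:6  edges: 1-r->1 2-r->1 3-p->1 4-p->0 5-p->1 6-p->0
1. fire R0 via {0↦0, 1↦4}  →  V:6 E:5  edges: 1-r->1 2-r->1 3-p->1 5-p->1 6-p->0
2. fire R0 via {0↦0, 1↦6}  →  V:5 E:4  edges: 1-r->1 2-r->1 3-p->1 5-p->1
3. fire R0 via {0↦1, 1↦3}  →  V:4 E:3  edges: 1-r->1 2-r->1 5-p->1
4. fire R0 via {0↦1, 1↦5}  →  V:3 E:2  edges: 1-r->1 2-r->1
final graph: no rule applies after step 4

Answer: 4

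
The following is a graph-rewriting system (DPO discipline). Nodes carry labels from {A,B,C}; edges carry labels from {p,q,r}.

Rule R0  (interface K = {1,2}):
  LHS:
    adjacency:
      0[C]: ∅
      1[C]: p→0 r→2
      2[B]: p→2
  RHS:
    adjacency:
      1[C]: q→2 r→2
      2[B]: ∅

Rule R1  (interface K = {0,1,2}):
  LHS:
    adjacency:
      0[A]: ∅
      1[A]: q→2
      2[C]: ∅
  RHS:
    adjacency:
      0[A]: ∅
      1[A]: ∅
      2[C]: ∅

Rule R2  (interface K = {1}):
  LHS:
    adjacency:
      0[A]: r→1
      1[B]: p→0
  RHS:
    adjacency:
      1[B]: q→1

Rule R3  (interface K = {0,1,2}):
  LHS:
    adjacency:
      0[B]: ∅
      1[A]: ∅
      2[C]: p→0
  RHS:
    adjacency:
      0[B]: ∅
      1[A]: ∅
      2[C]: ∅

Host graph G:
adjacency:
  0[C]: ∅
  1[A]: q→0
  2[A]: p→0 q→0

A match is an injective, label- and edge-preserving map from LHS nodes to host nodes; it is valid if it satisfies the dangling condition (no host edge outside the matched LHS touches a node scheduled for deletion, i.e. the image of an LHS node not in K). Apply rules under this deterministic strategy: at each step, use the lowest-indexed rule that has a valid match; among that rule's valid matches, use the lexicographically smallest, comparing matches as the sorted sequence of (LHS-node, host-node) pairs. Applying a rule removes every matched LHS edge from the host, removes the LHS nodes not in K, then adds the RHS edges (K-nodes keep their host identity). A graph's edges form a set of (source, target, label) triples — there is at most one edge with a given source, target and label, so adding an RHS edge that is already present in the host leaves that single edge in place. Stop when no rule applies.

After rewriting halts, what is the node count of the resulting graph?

[0] host  ⇒  3 nodes, 3 edges  {1-q->0 2-p->0 2-q->0}
[1] R1 @ {0↦1, 1↦2, 2↦0}  ⇒  3 nodes, 2 edges  {1-q->0 2-p->0}
[2] R1 @ {0↦2, 1↦1, 2↦0}  ⇒  3 nodes, 1 edges  {2-p->0}
final graph: no rule applies after step 2
NF nodes: {0:C, 1:A, 2:A}

Answer: 3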